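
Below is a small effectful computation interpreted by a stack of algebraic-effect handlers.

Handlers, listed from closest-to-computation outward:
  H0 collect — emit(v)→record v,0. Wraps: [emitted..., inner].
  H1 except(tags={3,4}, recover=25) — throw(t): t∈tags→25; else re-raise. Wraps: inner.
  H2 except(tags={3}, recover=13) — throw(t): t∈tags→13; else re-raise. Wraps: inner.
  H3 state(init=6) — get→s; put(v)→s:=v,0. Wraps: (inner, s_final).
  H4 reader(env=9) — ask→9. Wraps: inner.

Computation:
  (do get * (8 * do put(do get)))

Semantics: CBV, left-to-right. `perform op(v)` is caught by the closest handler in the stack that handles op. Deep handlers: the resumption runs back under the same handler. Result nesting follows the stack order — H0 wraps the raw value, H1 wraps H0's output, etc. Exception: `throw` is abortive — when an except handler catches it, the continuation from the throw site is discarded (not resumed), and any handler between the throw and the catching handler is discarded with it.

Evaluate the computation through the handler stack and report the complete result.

Answer: ([0], 6)

Evaluation trace:
get @ H3 ⇒ 6
get @ H3 ⇒ 6
put(6) @ H3 ⇒ s:=6
H0 returns [0]
H1 returns [0]
H2 returns [0]
H3 returns ([0], 6)
H4 returns ([0], 6)
= ([0], 6)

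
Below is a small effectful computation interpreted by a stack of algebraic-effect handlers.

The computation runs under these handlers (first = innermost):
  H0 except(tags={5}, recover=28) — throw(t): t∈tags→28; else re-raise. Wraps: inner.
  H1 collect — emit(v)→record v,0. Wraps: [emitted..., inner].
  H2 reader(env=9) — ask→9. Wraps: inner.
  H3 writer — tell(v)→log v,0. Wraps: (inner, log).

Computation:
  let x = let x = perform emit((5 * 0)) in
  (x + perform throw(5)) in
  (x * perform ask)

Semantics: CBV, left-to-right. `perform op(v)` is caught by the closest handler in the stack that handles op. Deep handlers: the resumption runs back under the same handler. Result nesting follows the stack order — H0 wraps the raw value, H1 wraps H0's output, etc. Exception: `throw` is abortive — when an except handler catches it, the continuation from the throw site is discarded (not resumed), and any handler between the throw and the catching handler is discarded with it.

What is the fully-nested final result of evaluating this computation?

Answer: ([0, 28], ())

Working:
emit(0) @ H1 ⇒ out+=0
throw(5) @ H0 caught ⇒ 28
H1 returns [0, 28]
H2 returns [0, 28]
H3 returns ([0, 28], ())
= ([0, 28], ())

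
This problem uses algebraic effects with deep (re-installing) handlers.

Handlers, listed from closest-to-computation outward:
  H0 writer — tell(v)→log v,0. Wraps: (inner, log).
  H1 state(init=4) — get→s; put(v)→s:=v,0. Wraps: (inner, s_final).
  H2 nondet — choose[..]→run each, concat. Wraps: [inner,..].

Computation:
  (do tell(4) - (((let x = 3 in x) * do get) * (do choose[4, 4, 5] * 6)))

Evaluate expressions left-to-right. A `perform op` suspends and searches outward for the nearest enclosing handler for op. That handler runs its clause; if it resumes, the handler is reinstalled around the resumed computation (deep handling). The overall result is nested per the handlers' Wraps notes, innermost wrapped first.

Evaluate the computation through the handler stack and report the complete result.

Step-by-step:
tell(4) @ H0 ⇒ log+=4
get @ H1 ⇒ 4
choose[4, 4, 5] @ H2
  branch[0] choose=4:
    H0 returns (-288, (4))
    H1 returns ((-288, (4)), 4)
    H2 returns [((-288, (4)), 4)]
  branch[1] choose=4:
    H0 returns (-288, (4))
    H1 returns ((-288, (4)), 4)
    H2 returns [((-288, (4)), 4)]
  branch[2] choose=5:
    H0 returns (-360, (4))
    H1 returns ((-360, (4)), 4)
    H2 returns [((-360, (4)), 4)]
= [((-288, (4)), 4), ((-288, (4)), 4), ((-360, (4)), 4)]

Answer: [((-288, (4)), 4), ((-288, (4)), 4), ((-360, (4)), 4)]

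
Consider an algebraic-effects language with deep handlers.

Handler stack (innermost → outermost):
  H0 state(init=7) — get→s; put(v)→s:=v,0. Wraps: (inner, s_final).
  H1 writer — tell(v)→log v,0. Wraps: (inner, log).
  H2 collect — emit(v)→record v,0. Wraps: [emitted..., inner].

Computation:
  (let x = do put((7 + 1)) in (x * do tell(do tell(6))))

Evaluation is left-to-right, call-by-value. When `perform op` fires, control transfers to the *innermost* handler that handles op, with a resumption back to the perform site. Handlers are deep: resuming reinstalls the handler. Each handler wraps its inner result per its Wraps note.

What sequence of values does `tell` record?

Answer: (6, 0)

Working:
put(8) @ H0 ⇒ s:=8
tell(6) @ H1 ⇒ log+=6
tell(0) @ H1 ⇒ log+=0
H0 returns (0, 8)
H1 returns ((0, 8), (6, 0))
H2 returns [((0, 8), (6, 0))]
= [((0, 8), (6, 0))]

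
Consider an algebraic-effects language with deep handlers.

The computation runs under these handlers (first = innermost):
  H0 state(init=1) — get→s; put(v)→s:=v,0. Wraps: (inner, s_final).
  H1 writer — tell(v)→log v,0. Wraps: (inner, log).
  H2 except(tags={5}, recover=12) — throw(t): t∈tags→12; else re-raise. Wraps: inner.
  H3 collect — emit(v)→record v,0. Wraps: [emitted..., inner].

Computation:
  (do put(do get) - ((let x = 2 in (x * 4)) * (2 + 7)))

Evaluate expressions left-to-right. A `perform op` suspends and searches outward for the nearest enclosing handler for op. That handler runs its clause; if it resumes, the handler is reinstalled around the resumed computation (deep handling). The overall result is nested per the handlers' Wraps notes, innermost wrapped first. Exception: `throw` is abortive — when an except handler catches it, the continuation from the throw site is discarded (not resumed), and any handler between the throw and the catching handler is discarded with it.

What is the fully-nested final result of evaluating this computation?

Answer: [((-72, 1), ())]

Evaluation trace:
get @ H0 ⇒ 1
put(1) @ H0 ⇒ s:=1
H0 returns (-72, 1)
H1 returns ((-72, 1), ())
H2 returns ((-72, 1), ())
H3 returns [((-72, 1), ())]
= [((-72, 1), ())]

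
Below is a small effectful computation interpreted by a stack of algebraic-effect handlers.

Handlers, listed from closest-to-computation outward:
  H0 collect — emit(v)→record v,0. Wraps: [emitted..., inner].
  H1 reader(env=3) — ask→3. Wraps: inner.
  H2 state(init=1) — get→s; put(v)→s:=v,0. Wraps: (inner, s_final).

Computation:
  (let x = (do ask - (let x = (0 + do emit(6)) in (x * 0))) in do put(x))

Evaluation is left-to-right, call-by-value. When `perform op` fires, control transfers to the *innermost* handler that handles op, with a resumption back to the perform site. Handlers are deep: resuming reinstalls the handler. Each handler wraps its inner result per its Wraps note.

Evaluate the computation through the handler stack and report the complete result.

Step-by-step:
ask @ H1 ⇒ 3
emit(6) @ H0 ⇒ out+=6
put(3) @ H2 ⇒ s:=3
H0 returns [6, 0]
H1 returns [6, 0]
H2 returns ([6, 0], 3)
= ([6, 0], 3)

Answer: ([6, 0], 3)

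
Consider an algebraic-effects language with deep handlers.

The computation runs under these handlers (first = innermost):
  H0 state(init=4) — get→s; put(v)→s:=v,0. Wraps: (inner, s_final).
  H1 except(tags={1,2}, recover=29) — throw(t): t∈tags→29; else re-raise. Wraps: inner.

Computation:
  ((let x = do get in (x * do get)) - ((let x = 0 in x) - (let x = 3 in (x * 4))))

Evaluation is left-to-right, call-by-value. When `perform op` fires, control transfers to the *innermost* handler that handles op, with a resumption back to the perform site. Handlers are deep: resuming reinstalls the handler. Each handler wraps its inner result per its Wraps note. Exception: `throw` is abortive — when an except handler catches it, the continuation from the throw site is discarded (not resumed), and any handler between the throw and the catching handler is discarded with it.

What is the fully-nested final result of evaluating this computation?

Working:
get @ H0 ⇒ 4
get @ H0 ⇒ 4
H0 returns (28, 4)
H1 returns (28, 4)
= (28, 4)

Answer: (28, 4)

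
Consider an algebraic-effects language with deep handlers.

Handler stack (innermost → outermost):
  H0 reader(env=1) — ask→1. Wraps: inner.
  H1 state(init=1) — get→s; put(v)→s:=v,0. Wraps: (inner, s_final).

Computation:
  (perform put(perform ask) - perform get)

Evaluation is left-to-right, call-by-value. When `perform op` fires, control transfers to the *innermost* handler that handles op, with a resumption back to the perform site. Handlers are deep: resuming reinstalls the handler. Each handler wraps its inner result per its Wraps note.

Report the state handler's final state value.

Step-by-step:
ask @ H0 ⇒ 1
put(1) @ H1 ⇒ s:=1
get @ H1 ⇒ 1
H0 returns -1
H1 returns (-1, 1)
= (-1, 1)

Answer: 1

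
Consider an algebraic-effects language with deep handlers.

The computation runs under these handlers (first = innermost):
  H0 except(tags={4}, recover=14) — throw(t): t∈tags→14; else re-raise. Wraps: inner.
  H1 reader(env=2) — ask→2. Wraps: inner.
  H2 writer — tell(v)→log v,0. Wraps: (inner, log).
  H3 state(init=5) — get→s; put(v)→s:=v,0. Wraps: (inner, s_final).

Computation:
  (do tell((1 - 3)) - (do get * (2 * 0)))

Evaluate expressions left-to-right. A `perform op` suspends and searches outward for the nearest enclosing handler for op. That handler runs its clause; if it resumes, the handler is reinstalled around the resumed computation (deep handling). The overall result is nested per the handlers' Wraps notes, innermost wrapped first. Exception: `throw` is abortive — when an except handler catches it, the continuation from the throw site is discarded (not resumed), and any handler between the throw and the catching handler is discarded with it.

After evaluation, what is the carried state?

Step-by-step:
tell(-2) @ H2 ⇒ log+=-2
get @ H3 ⇒ 5
H0 returns 0
H1 returns 0
H2 returns (0, (-2))
H3 returns ((0, (-2)), 5)
= ((0, (-2)), 5)

Answer: 5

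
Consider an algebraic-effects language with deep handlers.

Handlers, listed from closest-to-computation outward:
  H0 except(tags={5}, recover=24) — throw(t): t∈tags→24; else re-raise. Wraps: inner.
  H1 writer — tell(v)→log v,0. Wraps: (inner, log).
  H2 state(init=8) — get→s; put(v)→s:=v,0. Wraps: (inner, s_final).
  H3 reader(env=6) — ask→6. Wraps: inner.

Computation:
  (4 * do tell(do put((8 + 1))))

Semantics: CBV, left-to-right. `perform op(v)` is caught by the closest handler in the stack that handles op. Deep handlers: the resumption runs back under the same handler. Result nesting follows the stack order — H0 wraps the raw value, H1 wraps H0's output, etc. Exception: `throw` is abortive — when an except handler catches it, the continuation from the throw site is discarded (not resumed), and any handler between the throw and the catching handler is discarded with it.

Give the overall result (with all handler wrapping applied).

Answer: ((0, (0)), 9)

Step-by-step:
put(9) @ H2 ⇒ s:=9
tell(0) @ H1 ⇒ log+=0
H0 returns 0
H1 returns (0, (0))
H2 returns ((0, (0)), 9)
H3 returns ((0, (0)), 9)
= ((0, (0)), 9)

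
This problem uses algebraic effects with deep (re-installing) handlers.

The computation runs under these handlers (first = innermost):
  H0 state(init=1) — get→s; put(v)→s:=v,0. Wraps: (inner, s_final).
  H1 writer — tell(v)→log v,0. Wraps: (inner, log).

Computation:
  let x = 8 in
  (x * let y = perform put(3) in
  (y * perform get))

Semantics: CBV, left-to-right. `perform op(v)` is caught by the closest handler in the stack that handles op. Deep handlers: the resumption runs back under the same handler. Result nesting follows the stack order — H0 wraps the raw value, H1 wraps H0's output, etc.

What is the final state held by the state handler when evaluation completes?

Answer: 3

Working:
put(3) @ H0 ⇒ s:=3
get @ H0 ⇒ 3
H0 returns (0, 3)
H1 returns ((0, 3), ())
= ((0, 3), ())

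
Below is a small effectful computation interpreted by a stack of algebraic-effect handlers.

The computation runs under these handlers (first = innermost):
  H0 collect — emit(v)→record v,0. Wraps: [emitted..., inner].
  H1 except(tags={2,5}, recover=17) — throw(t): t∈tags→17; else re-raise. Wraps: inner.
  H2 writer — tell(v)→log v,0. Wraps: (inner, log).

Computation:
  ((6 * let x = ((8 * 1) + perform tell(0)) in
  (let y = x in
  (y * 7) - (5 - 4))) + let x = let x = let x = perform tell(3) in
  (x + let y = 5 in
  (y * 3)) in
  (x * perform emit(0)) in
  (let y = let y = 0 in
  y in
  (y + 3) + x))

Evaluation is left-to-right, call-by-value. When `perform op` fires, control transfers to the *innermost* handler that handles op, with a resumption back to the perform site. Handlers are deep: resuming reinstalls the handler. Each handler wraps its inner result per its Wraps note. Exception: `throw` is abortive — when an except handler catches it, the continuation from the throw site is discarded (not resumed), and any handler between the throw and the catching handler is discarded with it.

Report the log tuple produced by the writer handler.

Answer: (0, 3)

Step-by-step:
tell(0) @ H2 ⇒ log+=0
tell(3) @ H2 ⇒ log+=3
emit(0) @ H0 ⇒ out+=0
H0 returns [0, 333]
H1 returns [0, 333]
H2 returns ([0, 333], (0, 3))
= ([0, 333], (0, 3))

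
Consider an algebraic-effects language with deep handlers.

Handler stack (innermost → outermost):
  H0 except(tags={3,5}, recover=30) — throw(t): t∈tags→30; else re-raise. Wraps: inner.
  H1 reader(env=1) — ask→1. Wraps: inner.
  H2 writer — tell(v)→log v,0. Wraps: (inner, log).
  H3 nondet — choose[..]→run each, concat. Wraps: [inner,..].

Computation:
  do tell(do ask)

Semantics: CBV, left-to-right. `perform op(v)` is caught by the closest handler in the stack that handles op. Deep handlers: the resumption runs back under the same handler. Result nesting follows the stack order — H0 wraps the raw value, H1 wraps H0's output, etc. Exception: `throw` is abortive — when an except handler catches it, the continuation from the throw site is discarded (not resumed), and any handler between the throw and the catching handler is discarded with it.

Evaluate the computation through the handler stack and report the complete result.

Step-by-step:
ask @ H1 ⇒ 1
tell(1) @ H2 ⇒ log+=1
H0 returns 0
H1 returns 0
H2 returns (0, (1))
H3 returns [(0, (1))]
= [(0, (1))]

Answer: [(0, (1))]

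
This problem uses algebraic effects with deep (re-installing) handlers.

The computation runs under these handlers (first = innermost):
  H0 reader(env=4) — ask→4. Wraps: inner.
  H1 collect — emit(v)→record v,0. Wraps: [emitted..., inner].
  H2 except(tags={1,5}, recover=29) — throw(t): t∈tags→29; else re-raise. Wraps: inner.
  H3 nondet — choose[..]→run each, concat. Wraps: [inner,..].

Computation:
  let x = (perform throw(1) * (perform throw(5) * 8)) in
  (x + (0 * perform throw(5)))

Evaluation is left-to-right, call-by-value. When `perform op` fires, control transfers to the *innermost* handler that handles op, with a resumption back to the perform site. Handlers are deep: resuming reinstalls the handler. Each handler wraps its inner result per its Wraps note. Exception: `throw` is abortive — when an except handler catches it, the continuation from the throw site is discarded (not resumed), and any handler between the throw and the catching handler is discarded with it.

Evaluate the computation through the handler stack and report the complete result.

Step-by-step:
throw(1) @ H2 caught ⇒ 29
H3 returns [29]
= [29]

Answer: [29]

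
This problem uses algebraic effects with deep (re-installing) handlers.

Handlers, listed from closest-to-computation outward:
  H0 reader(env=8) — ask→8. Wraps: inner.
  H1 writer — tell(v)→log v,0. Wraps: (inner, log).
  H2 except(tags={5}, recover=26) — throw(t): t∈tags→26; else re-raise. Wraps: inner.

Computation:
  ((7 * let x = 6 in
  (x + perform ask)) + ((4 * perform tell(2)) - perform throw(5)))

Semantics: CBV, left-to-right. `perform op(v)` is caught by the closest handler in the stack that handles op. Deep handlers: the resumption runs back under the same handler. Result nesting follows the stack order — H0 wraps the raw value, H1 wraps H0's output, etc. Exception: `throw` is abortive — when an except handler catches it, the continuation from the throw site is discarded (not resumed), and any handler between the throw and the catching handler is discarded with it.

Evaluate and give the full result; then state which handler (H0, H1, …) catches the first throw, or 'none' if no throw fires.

Step-by-step:
ask @ H0 ⇒ 8
tell(2) @ H1 ⇒ log+=2
throw(5) @ H2 caught ⇒ 26
= 26

Answer: 26 ; first throw caught by: H2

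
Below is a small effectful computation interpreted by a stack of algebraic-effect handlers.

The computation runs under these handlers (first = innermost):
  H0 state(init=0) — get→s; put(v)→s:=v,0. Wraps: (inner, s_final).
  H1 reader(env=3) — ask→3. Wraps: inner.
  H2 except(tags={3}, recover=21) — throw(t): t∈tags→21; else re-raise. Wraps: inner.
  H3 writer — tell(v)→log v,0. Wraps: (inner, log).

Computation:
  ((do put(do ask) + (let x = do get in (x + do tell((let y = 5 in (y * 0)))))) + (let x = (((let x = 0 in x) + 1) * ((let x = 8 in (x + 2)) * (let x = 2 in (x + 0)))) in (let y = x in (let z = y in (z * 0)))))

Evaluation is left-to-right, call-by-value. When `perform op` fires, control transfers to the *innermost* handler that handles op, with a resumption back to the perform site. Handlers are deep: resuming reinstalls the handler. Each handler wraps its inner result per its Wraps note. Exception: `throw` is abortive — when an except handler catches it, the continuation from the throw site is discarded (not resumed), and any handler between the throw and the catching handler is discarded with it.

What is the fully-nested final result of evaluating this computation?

Working:
ask @ H1 ⇒ 3
put(3) @ H0 ⇒ s:=3
get @ H0 ⇒ 3
tell(0) @ H3 ⇒ log+=0
H0 returns (3, 3)
H1 returns (3, 3)
H2 returns (3, 3)
H3 returns ((3, 3), (0))
= ((3, 3), (0))

Answer: ((3, 3), (0))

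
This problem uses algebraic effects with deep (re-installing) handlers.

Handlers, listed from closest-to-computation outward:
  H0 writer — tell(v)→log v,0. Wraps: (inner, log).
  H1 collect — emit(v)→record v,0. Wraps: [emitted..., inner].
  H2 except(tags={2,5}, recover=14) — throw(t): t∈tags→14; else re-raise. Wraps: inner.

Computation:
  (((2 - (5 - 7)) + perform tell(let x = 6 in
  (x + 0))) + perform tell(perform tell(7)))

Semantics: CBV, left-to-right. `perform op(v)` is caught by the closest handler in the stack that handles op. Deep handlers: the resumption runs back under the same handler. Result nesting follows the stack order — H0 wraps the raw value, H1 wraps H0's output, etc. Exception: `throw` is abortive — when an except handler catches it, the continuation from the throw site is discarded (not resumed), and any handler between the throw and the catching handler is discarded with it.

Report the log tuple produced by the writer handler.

Evaluation trace:
tell(6) @ H0 ⇒ log+=6
tell(7) @ H0 ⇒ log+=7
tell(0) @ H0 ⇒ log+=0
H0 returns (4, (6, 7, 0))
H1 returns [(4, (6, 7, 0))]
H2 returns [(4, (6, 7, 0))]
= [(4, (6, 7, 0))]

Answer: (6, 7, 0)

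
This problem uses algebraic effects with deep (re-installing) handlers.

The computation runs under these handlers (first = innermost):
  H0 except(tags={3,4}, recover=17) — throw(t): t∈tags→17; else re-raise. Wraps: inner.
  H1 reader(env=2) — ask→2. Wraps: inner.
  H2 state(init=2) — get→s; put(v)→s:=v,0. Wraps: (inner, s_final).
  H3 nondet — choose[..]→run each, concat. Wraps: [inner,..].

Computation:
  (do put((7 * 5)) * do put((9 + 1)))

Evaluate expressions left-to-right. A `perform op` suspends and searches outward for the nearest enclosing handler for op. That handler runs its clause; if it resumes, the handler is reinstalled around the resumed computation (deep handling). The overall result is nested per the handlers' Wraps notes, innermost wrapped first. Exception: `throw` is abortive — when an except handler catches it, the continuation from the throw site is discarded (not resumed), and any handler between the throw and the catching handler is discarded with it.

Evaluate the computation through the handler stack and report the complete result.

Answer: [(0, 10)]

Step-by-step:
put(35) @ H2 ⇒ s:=35
put(10) @ H2 ⇒ s:=10
H0 returns 0
H1 returns 0
H2 returns (0, 10)
H3 returns [(0, 10)]
= [(0, 10)]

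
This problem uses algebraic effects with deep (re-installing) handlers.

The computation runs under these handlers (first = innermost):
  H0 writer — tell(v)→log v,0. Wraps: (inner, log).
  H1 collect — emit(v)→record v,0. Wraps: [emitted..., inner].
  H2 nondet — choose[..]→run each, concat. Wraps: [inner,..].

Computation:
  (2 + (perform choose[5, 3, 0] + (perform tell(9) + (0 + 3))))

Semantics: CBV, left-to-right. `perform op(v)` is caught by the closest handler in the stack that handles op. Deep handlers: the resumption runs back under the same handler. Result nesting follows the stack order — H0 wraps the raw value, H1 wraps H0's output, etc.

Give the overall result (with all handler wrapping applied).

Evaluation trace:
choose[5, 3, 0] @ H2
  branch[0] choose=5:
    tell(9) @ H0 ⇒ log+=9
    H0 returns (10, (9))
    H1 returns [(10, (9))]
    H2 returns [[(10, (9))]]
  branch[1] choose=3:
    tell(9) @ H0 ⇒ log+=9
    H0 returns (8, (9))
    H1 returns [(8, (9))]
    H2 returns [[(8, (9))]]
  branch[2] choose=0:
    tell(9) @ H0 ⇒ log+=9
    H0 returns (5, (9))
    H1 returns [(5, (9))]
    H2 returns [[(5, (9))]]
= [[(10, (9))], [(8, (9))], [(5, (9))]]

Answer: [[(10, (9))], [(8, (9))], [(5, (9))]]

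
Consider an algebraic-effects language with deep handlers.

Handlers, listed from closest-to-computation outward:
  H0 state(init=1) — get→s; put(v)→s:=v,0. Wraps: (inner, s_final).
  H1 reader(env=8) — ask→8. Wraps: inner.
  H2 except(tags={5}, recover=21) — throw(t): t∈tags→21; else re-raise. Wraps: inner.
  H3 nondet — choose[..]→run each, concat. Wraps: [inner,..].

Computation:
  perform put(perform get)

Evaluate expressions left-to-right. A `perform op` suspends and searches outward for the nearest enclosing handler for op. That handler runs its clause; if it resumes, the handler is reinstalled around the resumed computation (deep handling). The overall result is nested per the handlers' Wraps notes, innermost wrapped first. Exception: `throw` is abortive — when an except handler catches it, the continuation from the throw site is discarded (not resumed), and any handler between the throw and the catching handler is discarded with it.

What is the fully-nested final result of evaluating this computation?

Step-by-step:
get @ H0 ⇒ 1
put(1) @ H0 ⇒ s:=1
H0 returns (0, 1)
H1 returns (0, 1)
H2 returns (0, 1)
H3 returns [(0, 1)]
= [(0, 1)]

Answer: [(0, 1)]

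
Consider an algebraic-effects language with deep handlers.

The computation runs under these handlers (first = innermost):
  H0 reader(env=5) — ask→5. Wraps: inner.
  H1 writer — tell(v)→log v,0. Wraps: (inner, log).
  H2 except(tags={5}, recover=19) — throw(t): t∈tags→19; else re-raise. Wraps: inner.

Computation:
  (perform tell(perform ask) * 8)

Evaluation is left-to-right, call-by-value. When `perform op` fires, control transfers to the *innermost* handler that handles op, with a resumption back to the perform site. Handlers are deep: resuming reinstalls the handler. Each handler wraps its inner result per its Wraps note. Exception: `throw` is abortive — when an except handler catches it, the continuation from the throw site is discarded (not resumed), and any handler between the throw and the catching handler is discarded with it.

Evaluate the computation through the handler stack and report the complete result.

Answer: (0, (5))

Working:
ask @ H0 ⇒ 5
tell(5) @ H1 ⇒ log+=5
H0 returns 0
H1 returns (0, (5))
H2 returns (0, (5))
= (0, (5))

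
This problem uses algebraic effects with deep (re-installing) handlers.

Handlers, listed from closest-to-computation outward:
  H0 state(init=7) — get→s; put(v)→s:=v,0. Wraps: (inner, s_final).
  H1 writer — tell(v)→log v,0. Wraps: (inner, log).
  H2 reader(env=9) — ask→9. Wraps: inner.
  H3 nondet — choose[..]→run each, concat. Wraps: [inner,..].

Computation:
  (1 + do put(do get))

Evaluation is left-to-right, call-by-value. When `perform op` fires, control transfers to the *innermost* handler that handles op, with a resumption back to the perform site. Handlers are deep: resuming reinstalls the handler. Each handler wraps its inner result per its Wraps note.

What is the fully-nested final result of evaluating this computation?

Evaluation trace:
get @ H0 ⇒ 7
put(7) @ H0 ⇒ s:=7
H0 returns (1, 7)
H1 returns ((1, 7), ())
H2 returns ((1, 7), ())
H3 returns [((1, 7), ())]
= [((1, 7), ())]

Answer: [((1, 7), ())]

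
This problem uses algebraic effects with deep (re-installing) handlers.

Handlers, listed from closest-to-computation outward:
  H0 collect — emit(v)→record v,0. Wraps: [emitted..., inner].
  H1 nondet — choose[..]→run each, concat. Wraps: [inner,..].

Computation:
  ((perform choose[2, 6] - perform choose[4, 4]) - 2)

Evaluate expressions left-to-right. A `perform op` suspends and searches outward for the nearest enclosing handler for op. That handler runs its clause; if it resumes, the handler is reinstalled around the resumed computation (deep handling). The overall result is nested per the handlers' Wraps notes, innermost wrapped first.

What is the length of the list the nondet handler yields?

Answer: 4

Step-by-step:
choose[2, 6] @ H1
  branch[0] choose=2:
    choose[4, 4] @ H1
      branch[0] choose=4:
        H0 returns [-4]
        H1 returns [[-4]]
      branch[1] choose=4:
        H0 returns [-4]
        H1 returns [[-4]]
  branch[1] choose=6:
    choose[4, 4] @ H1
      branch[0] choose=4:
        H0 returns [0]
        H1 returns [[0]]
      branch[1] choose=4:
        H0 returns [0]
        H1 returns [[0]]
= [[-4], [-4], [0], [0]]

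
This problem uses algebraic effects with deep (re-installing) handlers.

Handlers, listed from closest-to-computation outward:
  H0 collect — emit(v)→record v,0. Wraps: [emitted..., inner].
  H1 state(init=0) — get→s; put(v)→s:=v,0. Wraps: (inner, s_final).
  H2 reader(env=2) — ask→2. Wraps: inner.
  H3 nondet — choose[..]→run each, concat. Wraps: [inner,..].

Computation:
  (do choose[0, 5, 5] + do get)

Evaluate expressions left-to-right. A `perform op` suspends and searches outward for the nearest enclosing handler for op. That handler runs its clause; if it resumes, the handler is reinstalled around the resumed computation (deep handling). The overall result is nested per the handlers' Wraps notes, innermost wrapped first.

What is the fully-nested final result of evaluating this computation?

Answer: [([0], 0), ([5], 0), ([5], 0)]

Step-by-step:
choose[0, 5, 5] @ H3
  branch[0] choose=0:
    get @ H1 ⇒ 0
    H0 returns [0]
    H1 returns ([0], 0)
    H2 returns ([0], 0)
    H3 returns [([0], 0)]
  branch[1] choose=5:
    get @ H1 ⇒ 0
    H0 returns [5]
    H1 returns ([5], 0)
    H2 returns ([5], 0)
    H3 returns [([5], 0)]
  branch[2] choose=5:
    get @ H1 ⇒ 0
    H0 returns [5]
    H1 returns ([5], 0)
    H2 returns ([5], 0)
    H3 returns [([5], 0)]
= [([0], 0), ([5], 0), ([5], 0)]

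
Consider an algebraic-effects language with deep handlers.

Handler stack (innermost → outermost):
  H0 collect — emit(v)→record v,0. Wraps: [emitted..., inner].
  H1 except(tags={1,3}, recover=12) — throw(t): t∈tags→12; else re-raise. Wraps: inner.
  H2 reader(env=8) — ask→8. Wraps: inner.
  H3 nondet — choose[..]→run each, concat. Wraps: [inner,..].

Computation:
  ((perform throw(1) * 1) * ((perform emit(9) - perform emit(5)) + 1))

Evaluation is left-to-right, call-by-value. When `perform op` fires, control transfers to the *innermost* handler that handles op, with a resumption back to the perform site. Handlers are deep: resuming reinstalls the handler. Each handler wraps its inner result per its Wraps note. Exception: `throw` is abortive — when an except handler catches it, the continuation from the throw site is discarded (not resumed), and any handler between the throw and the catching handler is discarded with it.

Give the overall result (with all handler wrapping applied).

Answer: [12]

Working:
throw(1) @ H1 caught ⇒ 12
H2 returns 12
H3 returns [12]
= [12]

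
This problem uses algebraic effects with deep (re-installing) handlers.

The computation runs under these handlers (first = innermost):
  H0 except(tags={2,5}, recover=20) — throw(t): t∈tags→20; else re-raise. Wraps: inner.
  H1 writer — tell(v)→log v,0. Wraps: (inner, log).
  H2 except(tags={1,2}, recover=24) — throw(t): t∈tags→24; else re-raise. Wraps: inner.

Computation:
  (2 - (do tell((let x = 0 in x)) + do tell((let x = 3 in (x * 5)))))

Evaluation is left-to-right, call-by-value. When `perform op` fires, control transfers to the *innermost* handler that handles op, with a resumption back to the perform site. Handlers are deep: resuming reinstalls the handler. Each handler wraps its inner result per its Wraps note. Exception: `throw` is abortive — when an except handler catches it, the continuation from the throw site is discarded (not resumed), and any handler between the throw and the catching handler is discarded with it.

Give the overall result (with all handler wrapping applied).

Working:
tell(0) @ H1 ⇒ log+=0
tell(15) @ H1 ⇒ log+=15
H0 returns 2
H1 returns (2, (0, 15))
H2 returns (2, (0, 15))
= (2, (0, 15))

Answer: (2, (0, 15))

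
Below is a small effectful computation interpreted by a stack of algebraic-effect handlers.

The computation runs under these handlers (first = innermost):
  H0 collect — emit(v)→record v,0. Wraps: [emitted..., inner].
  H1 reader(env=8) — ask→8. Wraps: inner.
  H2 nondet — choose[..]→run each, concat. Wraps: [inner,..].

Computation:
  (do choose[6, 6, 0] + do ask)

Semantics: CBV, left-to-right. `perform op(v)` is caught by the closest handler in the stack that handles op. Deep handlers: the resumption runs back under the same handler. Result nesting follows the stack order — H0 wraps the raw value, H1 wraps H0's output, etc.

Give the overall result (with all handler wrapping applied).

Answer: [[14], [14], [8]]

Evaluation trace:
choose[6, 6, 0] @ H2
  branch[0] choose=6:
    ask @ H1 ⇒ 8
    H0 returns [14]
    H1 returns [14]
    H2 returns [[14]]
  branch[1] choose=6:
    ask @ H1 ⇒ 8
    H0 returns [14]
    H1 returns [14]
    H2 returns [[14]]
  branch[2] choose=0:
    ask @ H1 ⇒ 8
    H0 returns [8]
    H1 returns [8]
    H2 returns [[8]]
= [[14], [14], [8]]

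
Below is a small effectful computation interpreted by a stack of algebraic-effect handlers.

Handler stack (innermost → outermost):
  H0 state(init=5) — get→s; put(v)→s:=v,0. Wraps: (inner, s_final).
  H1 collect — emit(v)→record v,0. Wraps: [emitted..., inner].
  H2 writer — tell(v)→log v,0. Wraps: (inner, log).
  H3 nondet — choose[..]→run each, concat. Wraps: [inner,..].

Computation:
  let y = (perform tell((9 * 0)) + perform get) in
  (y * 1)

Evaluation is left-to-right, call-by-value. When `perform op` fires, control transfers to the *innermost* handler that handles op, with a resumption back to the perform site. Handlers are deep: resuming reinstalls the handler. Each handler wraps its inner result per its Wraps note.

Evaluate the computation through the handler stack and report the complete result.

Answer: [([(5, 5)], (0))]

Step-by-step:
tell(0) @ H2 ⇒ log+=0
get @ H0 ⇒ 5
H0 returns (5, 5)
H1 returns [(5, 5)]
H2 returns ([(5, 5)], (0))
H3 returns [([(5, 5)], (0))]
= [([(5, 5)], (0))]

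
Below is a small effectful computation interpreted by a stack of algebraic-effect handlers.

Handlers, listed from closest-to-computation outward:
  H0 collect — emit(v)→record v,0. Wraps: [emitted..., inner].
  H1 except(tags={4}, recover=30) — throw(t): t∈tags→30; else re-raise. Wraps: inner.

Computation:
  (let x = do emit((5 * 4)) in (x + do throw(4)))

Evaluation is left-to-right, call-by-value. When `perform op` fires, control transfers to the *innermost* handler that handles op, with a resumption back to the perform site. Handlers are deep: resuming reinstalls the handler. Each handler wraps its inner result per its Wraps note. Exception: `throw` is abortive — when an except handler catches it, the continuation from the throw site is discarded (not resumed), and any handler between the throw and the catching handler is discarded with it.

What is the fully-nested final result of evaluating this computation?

Answer: 30

Evaluation trace:
emit(20) @ H0 ⇒ out+=20
throw(4) @ H1 caught ⇒ 30
= 30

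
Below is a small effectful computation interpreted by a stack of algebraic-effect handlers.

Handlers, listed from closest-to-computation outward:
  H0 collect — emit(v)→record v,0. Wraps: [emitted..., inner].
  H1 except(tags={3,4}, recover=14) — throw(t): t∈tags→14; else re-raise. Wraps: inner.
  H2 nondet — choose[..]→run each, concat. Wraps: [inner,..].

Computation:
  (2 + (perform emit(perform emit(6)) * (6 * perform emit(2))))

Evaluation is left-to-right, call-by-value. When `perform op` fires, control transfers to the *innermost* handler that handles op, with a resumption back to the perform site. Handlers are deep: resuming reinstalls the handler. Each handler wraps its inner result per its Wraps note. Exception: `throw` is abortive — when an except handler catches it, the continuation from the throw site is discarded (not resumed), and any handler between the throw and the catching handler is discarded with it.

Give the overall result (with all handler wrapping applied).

Working:
emit(6) @ H0 ⇒ out+=6
emit(0) @ H0 ⇒ out+=0
emit(2) @ H0 ⇒ out+=2
H0 returns [6, 0, 2, 2]
H1 returns [6, 0, 2, 2]
H2 returns [[6, 0, 2, 2]]
= [[6, 0, 2, 2]]

Answer: [[6, 0, 2, 2]]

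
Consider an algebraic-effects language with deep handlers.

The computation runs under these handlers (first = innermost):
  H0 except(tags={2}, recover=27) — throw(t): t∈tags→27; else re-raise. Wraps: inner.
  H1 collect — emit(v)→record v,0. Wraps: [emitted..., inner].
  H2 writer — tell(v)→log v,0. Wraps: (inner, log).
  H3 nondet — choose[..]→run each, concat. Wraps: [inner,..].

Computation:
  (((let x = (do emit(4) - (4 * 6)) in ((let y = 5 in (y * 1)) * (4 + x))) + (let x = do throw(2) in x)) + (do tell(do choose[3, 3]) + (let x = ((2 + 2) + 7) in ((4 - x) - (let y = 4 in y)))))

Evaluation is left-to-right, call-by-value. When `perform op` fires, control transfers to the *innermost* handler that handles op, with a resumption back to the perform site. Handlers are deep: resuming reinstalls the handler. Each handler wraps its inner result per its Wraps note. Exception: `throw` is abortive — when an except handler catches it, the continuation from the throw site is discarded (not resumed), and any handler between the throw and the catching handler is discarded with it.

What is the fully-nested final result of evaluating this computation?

Working:
emit(4) @ H1 ⇒ out+=4
throw(2) @ H0 caught ⇒ 27
H1 returns [4, 27]
H2 returns ([4, 27], ())
H3 returns [([4, 27], ())]
= [([4, 27], ())]

Answer: [([4, 27], ())]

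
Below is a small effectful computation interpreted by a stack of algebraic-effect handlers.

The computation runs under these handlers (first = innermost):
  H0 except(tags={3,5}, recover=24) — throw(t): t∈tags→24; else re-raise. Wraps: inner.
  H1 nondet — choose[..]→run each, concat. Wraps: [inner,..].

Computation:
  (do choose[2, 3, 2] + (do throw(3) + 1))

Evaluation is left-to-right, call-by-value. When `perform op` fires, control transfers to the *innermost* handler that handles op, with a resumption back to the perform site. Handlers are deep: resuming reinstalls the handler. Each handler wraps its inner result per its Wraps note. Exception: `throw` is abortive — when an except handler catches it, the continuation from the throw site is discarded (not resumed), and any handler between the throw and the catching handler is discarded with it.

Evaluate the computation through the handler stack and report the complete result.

Evaluation trace:
choose[2, 3, 2] @ H1
  branch[0] choose=2:
    throw(3) @ H0 caught ⇒ 24
    H1 returns [24]
  branch[1] choose=3:
    throw(3) @ H0 caught ⇒ 24
    H1 returns [24]
  branch[2] choose=2:
    throw(3) @ H0 caught ⇒ 24
    H1 returns [24]
= [24, 24, 24]

Answer: [24, 24, 24]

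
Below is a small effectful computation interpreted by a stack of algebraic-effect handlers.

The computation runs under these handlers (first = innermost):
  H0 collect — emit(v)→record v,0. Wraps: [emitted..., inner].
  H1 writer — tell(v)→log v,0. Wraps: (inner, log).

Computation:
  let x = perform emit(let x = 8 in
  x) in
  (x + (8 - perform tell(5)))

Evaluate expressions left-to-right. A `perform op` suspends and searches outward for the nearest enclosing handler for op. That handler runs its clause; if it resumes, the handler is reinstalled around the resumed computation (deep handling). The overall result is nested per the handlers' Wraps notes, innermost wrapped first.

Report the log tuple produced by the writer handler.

Step-by-step:
emit(8) @ H0 ⇒ out+=8
tell(5) @ H1 ⇒ log+=5
H0 returns [8, 8]
H1 returns ([8, 8], (5))
= ([8, 8], (5))

Answer: (5)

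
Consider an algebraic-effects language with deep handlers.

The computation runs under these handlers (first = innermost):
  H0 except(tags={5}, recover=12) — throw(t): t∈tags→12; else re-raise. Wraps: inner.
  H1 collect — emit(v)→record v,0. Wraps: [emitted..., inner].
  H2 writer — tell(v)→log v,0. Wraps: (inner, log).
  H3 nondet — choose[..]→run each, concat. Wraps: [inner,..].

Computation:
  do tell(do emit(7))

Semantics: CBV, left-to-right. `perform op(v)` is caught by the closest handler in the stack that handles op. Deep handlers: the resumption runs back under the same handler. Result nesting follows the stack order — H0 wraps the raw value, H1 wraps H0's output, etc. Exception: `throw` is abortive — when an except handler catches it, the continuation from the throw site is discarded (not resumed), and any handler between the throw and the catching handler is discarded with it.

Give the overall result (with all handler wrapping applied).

Answer: [([7, 0], (0))]

Step-by-step:
emit(7) @ H1 ⇒ out+=7
tell(0) @ H2 ⇒ log+=0
H0 returns 0
H1 returns [7, 0]
H2 returns ([7, 0], (0))
H3 returns [([7, 0], (0))]
= [([7, 0], (0))]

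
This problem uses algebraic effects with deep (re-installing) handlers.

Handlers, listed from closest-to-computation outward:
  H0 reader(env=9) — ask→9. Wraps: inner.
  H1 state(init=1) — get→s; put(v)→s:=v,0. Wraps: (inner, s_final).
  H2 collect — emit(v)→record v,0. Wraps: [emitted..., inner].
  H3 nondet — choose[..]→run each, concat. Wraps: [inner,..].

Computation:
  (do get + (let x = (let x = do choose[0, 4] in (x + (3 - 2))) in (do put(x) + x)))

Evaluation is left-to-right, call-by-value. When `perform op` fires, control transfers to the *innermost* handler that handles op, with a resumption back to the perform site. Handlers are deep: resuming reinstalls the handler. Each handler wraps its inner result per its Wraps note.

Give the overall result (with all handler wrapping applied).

Answer: [[(2, 1)], [(6, 5)]]

Evaluation trace:
get @ H1 ⇒ 1
choose[0, 4] @ H3
  branch[0] choose=0:
    put(1) @ H1 ⇒ s:=1
    H0 returns 2
    H1 returns (2, 1)
    H2 returns [(2, 1)]
    H3 returns [[(2, 1)]]
  branch[1] choose=4:
    put(5) @ H1 ⇒ s:=5
    H0 returns 6
    H1 returns (6, 5)
    H2 returns [(6, 5)]
    H3 returns [[(6, 5)]]
= [[(2, 1)], [(6, 5)]]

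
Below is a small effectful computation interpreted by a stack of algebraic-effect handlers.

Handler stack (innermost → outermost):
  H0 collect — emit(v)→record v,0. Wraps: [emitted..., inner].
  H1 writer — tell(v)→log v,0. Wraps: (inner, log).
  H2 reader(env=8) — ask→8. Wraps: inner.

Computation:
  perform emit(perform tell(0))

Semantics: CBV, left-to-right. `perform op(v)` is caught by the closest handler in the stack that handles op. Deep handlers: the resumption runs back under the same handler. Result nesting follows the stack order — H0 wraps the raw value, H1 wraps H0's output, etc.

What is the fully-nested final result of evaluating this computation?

Answer: ([0, 0], (0))

Evaluation trace:
tell(0) @ H1 ⇒ log+=0
emit(0) @ H0 ⇒ out+=0
H0 returns [0, 0]
H1 returns ([0, 0], (0))
H2 returns ([0, 0], (0))
= ([0, 0], (0))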